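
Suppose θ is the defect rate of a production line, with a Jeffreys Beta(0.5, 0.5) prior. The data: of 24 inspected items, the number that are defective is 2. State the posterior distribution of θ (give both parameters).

The binomial likelihood is conjugate to the Beta prior: with 2 successes and 22 failures, the posterior is Beta(0.5+2, 0.5+22) = Beta(2.5, 22.5).

Posterior: Beta(2.5, 22.5)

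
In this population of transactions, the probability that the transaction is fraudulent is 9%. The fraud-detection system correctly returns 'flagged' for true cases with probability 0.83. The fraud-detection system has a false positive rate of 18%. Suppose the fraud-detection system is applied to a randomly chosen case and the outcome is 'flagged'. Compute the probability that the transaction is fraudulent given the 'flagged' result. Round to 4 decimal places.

P(H | E) ≈ 0.3132

Write H for 'the transaction is fraudulent'. Prior odds H:¬H = 0.09/0.91 = 0.098901. For the 'flagged' outcome, the likelihood ratio is 0.83/0.18 = 4.6111.
Posterior odds = 0.098901 × 4.6111 = 0.45604, so P(H|E) = 0.45604/(1+0.45604) = 0.3132.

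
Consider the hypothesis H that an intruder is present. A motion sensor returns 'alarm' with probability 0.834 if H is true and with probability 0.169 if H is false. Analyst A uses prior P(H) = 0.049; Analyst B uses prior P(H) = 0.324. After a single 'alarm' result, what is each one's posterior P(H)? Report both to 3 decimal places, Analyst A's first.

P('+'|H) = 0.834, P('+'|¬H) = 0.169.
Analyst A: numerator 0.834·0.049 = 0.040866; evidence = 0.040866+0.169·0.951 = 0.20159; posterior = 0.203.
Analyst B: numerator 0.834·0.324 = 0.27022; evidence = 0.27022+0.169·0.676 = 0.38446; posterior = 0.703.

Analyst A: 0.203; Analyst B: 0.703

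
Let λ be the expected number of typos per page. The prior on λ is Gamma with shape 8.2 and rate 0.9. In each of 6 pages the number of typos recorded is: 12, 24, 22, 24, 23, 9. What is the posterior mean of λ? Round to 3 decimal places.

Posterior mean ≈ 17.710

The Poisson likelihood adds the total count to the shape and the number of exposure periods to the rate. Here ∑xᵢ = 114 and n = 6, so shape 8.2→122.2 and rate 0.9→6.9.
E[λ | data] = 122.2/6.9 = 17.710.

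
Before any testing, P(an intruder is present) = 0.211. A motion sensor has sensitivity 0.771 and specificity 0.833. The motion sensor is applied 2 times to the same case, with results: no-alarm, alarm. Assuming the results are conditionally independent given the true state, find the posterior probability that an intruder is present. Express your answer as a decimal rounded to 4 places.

Posterior P(H) ≈ 0.2534

With H the event that an intruder is present, the joint likelihood of the observed sequence is P(data|H) = 0.229·0.771 = 0.17656 and P(data|¬H) = 0.833·0.167 = 0.13911.
Bayes: P(H|data) = 0.211·0.17656 / (0.211·0.17656 + 0.789·0.13911) = 0.037254/0.14701 = 0.2534.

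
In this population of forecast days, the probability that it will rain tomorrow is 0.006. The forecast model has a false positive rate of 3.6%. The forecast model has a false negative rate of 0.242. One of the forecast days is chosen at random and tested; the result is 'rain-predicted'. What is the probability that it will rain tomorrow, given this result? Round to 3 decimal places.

P(H | E) ≈ 0.113

Let H be the event that it will rain tomorrow. P(H) = 0.006, so P(¬H) = 0.994. With E the 'rain-predicted' result, P(E|H) = 0.758 and P(E|¬H) = 0.036.
P(E) = 0.758·0.006 + 0.036·0.994 = 0.0045480 + 0.035784 = 0.040332.
By Bayes' theorem, P(H|E) = 0.0045480 / 0.040332 = 0.113.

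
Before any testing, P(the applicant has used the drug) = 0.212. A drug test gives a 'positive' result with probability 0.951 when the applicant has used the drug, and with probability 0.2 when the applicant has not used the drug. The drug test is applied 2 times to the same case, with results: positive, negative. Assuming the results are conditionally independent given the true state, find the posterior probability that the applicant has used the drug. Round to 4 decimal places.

Let H be the event that the applicant has used the drug; start with P(H) = 0.212. P('positive'|H) = 0.951, P('positive'|¬H) = 0.2.
Update on result 1 ('positive'): P(H) ← 0.951·0.2120 / (0.951·0.2120 + 0.2·0.7880) = 0.20161/0.35921 = 0.5613.
Update on result 2 ('negative'): P(H) ← 0.049·0.5613 / (0.049·0.5613 + 0.8·0.4387) = 0.027502/0.37849 = 0.0727.

Posterior P(H) ≈ 0.0727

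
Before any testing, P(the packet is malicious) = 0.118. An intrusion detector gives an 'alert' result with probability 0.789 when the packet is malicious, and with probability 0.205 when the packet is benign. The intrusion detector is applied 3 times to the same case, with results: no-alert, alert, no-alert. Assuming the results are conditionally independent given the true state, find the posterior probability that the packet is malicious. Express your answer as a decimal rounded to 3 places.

Let H be the event that the packet is malicious; start with P(H) = 0.118. P('alert'|H) = 0.789, P('alert'|¬H) = 0.205.
Update on result 1 ('no-alert'): P(H) ← 0.211·0.1180 / (0.211·0.1180 + 0.795·0.8820) = 0.024898/0.72609 = 0.0343.
Update on result 2 ('alert'): P(H) ← 0.789·0.0343 / (0.789·0.0343 + 0.205·0.9657) = 0.027055/0.22503 = 0.1202.
Update on result 3 ('no-alert'): P(H) ← 0.211·0.1202 / (0.211·0.1202 + 0.795·0.8798) = 0.025369/0.72478 = 0.0350.

Posterior P(H) ≈ 0.035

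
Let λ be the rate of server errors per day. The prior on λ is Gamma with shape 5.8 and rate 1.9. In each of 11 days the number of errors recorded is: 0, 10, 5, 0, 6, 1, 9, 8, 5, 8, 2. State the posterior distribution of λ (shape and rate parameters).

Posterior: Gamma(shape=59.8, rate=12.9)

The Poisson likelihood adds the total count to the shape and the number of exposure periods to the rate. Here ∑xᵢ = 54 and n = 11, so shape 5.8→59.8 and rate 1.9→12.9.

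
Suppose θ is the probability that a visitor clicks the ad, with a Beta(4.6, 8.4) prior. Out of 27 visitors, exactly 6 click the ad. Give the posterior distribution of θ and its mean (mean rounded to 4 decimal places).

Observing 6 successes and 21 failures updates Beta(4.6, 8.4) by adding the success and failure counts to the two shape parameters: α = 4.6+6 = 10.6, β = 8.4+21 = 29.4.
E[θ | data] = 10.6/(10.6+29.4) = 0.2650.

Posterior: Beta(10.6, 29.4); mean ≈ 0.2650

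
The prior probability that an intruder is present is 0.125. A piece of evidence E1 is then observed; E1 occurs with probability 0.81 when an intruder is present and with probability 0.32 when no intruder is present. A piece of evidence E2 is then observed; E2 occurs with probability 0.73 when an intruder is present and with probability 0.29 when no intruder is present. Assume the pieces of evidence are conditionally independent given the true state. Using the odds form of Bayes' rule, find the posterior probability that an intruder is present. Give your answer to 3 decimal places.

Posterior probability ≈ 0.477

Prior odds = 0.125/(1−0.125) = 0.14286. In log-odds, ln(0.14286) = -1.9459.
Add log likelihood ratios: ln(2.5312) + ln(2.5172) = 1.8519.
Posterior log-odds = -0.094033, so posterior odds = exp(-0.094033) = 0.91025. Converting, P(H|E) = 0.91025/1.9103 = 0.477.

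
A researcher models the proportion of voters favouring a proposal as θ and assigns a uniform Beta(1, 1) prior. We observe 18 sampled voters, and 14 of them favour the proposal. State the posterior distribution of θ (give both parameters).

Posterior: Beta(15, 5)

Observing 14 successes and 4 failures updates Beta(1, 1) by adding the success and failure counts to the two shape parameters: α = 1+14 = 15, β = 1+4 = 5.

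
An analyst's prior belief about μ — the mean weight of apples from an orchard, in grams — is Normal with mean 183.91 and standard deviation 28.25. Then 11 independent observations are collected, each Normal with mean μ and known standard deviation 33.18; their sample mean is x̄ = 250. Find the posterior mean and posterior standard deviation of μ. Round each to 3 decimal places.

With known σ, the Normal prior is conjugate. Weight on the data is w = (n/σ²)/(n/σ² + 1/τ₀²) = 0.00999171/(0.00999171+0.00125303) = 0.88857.
Posterior mean = w·x̄ + (1−w)·μ₀ = 0.88857·250 + 0.11143·183.91 = 242.635. Posterior variance = 1/(0.00999171+0.00125303) = 88.9304, so SD = 9.430.

Posterior mean ≈ 242.635; posterior SD ≈ 9.430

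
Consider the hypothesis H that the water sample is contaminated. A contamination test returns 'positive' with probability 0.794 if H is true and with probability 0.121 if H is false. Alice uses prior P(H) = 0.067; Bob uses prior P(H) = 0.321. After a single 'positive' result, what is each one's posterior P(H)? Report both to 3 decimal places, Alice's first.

Alice: 0.320; Bob: 0.756

The likelihood ratio for a 'positive' result is 0.794/0.121 = 6.5620.
Alice: prior odds 0.067/0.933 = 0.071811; posterior odds 0.47122; posterior probability 0.320.
Bob: prior odds 0.321/0.679 = 0.47275; posterior odds 3.1022; posterior probability 0.756.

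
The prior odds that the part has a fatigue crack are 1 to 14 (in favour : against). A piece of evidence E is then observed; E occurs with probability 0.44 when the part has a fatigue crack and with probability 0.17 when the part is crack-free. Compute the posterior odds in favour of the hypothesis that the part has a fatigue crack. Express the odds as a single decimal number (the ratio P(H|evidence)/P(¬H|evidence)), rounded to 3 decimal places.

Prior odds = 1/14 = 0.071429.
Likelihood ratio for E = 0.44/0.17 = 2.5882.
Posterior odds = prior odds × LR = 0.18487.

Posterior odds ≈ 0.185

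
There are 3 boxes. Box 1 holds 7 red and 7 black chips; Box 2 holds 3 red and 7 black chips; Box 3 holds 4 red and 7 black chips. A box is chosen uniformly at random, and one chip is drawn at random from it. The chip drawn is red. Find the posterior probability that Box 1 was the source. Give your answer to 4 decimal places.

Tabulate prior·likelihood by source: [1] prior 0.333333, lik 0.5, product 0.1667; [2] prior 0.333333, lik 0.3, product 0.1000; [3] prior 0.333333, lik 0.3636, product 0.1212.
Normalizing constant = 0.38788; the posterior for Box 1 is its product over the sum, 0.1667/0.38788 = 0.4297.

Posterior probability ≈ 0.4297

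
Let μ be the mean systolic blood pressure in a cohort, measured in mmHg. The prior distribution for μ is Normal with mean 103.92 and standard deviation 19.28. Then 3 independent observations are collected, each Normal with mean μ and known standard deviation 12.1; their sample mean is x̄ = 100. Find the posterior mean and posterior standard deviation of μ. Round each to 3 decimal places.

Posterior mean ≈ 100.455; posterior SD ≈ 6.568

Prior precision 1/τ₀² = 1/19.28² = 0.00269021; data precision n/σ² = 3/12.1² = 0.0204904.
Posterior precision = 0.00269021 + 0.0204904 = 0.0231806, giving posterior SD = 1/√0.0231806 = 6.568.
Posterior mean = (0.00269021·103.92 + 0.0204904·100) / 0.0231806 = 100.455.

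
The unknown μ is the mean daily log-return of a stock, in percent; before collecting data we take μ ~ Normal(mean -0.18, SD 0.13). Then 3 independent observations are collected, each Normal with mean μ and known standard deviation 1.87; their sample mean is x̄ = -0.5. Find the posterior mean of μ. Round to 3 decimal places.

Posterior mean ≈ -0.185

With known σ, the Normal prior is conjugate. Weight on the data is w = (n/σ²)/(n/σ² + 1/τ₀²) = 0.857903/(0.857903+59.1716) = 0.014291.
Posterior mean = w·x̄ + (1−w)·μ₀ = 0.014291·-0.5 + 0.98571·-0.18 = -0.185.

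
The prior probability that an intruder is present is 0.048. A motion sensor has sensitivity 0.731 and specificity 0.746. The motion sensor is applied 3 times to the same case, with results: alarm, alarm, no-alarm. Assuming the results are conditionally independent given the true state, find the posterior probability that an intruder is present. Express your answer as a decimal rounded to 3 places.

Posterior P(H) ≈ 0.131

With H the event that an intruder is present, the joint likelihood of the observed sequence is P(data|H) = 0.731·0.731·0.269 = 0.14374 and P(data|¬H) = 0.254·0.254·0.746 = 0.048129.
Bayes: P(H|data) = 0.048·0.14374 / (0.048·0.14374 + 0.952·0.048129) = 0.0068997/0.052718 = 0.1309.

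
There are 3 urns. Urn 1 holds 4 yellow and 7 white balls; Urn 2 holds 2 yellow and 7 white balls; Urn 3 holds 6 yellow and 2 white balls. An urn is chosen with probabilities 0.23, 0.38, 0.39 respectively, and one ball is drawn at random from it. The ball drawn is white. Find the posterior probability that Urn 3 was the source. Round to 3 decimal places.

Tabulate prior·likelihood by source: [1] prior 0.23, lik 0.6364, product 0.1464; [2] prior 0.38, lik 0.7778, product 0.2956; [3] prior 0.39, lik 0.25, product 0.09750.
Normalizing constant = 0.53942; the posterior for Urn 3 is its product over the sum, 0.09750/0.53942 = 0.181.

Posterior probability ≈ 0.181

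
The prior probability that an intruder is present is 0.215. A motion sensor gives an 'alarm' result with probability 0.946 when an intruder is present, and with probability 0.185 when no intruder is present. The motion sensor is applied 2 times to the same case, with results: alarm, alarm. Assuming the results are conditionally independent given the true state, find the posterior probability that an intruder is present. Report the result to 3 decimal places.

With H the event that an intruder is present, the joint likelihood of the observed sequence is P(data|H) = 0.946·0.946 = 0.89492 and P(data|¬H) = 0.185·0.185 = 0.034225.
Bayes: P(H|data) = 0.215·0.89492 / (0.215·0.89492 + 0.785·0.034225) = 0.19241/0.21927 = 0.8775.

Posterior P(H) ≈ 0.877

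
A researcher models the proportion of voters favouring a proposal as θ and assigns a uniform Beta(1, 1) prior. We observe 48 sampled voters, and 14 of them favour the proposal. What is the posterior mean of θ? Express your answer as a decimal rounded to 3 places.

Posterior mean ≈ 0.300

Observing 14 successes and 34 failures updates Beta(1, 1) by adding the success and failure counts to the two shape parameters: α = 1+14 = 15, β = 1+34 = 35.
E[θ | data] = 15/(15+35) = 0.300.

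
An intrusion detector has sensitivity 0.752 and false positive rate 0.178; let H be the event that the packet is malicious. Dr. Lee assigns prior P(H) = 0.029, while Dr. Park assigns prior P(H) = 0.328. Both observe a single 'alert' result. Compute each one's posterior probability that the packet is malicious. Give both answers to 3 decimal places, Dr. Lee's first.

Dr. Lee: 0.112; Dr. Park: 0.673

P('+'|H) = 0.752, P('+'|¬H) = 0.178.
Dr. Lee: numerator 0.752·0.029 = 0.021808; evidence = 0.021808+0.178·0.971 = 0.19465; posterior = 0.112.
Dr. Park: numerator 0.752·0.328 = 0.24666; evidence = 0.24666+0.178·0.672 = 0.36627; posterior = 0.673.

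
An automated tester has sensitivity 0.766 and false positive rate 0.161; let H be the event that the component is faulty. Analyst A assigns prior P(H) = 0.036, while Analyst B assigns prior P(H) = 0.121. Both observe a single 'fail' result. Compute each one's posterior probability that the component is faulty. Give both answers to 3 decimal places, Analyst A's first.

The likelihood ratio for a 'fail' result is 0.766/0.161 = 4.7578.
Analyst A: prior odds 0.036/0.964 = 0.037344; posterior odds 0.17768; posterior probability 0.151.
Analyst B: prior odds 0.121/0.879 = 0.13766; posterior odds 0.65494; posterior probability 0.396.

Analyst A: 0.151; Analyst B: 0.396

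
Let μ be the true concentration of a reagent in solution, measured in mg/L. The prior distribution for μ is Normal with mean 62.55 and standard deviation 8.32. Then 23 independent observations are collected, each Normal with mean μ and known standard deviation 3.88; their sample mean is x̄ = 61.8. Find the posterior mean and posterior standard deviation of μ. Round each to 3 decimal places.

Posterior mean ≈ 61.807; posterior SD ≈ 0.805

With known σ, the Normal prior is conjugate. Weight on the data is w = (n/σ²)/(n/σ² + 1/τ₀²) = 1.52779/(1.52779+0.0144462) = 0.99063.
Posterior mean = w·x̄ + (1−w)·μ₀ = 0.99063·61.8 + 0.0093670·62.55 = 61.807. Posterior variance = 1/(1.52779+0.0144462) = 0.648408, so SD = 0.805.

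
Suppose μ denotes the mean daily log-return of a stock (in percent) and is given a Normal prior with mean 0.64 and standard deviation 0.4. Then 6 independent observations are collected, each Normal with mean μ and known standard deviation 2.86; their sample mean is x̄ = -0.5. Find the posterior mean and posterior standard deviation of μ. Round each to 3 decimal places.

Posterior mean ≈ 0.520; posterior SD ≈ 0.378

With known σ, the Normal prior is conjugate. Weight on the data is w = (n/σ²)/(n/σ² + 1/τ₀²) = 0.733532/(0.733532+6.25000) = 0.10504.
Posterior mean = w·x̄ + (1−w)·μ₀ = 0.10504·-0.5 + 0.89496·0.64 = 0.520. Posterior variance = 1/(0.733532+6.25000) = 0.143194, so SD = 0.378.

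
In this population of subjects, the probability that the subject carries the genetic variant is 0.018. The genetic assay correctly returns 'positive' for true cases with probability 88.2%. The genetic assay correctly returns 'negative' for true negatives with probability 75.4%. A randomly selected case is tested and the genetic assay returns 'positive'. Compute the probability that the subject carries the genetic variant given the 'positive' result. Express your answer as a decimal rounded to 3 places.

Write H for 'the subject carries the genetic variant'. Prior odds H:¬H = 0.018/0.982 = 0.018330. For the 'positive' outcome, the likelihood ratio is 0.882/0.246 = 3.5854.
Posterior odds = 0.018330 × 3.5854 = 0.065720, so P(H|E) = 0.065720/(1+0.065720) = 0.062.

P(H | E) ≈ 0.062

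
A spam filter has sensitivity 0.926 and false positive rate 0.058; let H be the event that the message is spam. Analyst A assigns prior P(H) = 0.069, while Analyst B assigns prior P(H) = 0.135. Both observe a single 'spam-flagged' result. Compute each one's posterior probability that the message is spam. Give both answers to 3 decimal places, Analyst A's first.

P('+'|H) = 0.926, P('+'|¬H) = 0.058.
Analyst A: numerator 0.926·0.069 = 0.063894; evidence = 0.063894+0.058·0.931 = 0.11789; posterior = 0.542.
Analyst B: numerator 0.926·0.135 = 0.12501; evidence = 0.12501+0.058·0.865 = 0.17518; posterior = 0.714.

Analyst A: 0.542; Analyst B: 0.714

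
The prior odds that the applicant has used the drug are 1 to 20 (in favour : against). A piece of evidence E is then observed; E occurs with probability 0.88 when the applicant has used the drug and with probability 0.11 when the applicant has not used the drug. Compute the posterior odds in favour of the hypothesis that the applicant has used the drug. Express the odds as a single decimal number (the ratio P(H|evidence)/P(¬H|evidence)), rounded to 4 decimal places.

Prior odds = 1/20 = 0.050000.
Likelihood ratio for E = 0.88/0.11 = 8.0000.
Posterior odds = prior odds × LR = 0.40000.

Posterior odds ≈ 0.4000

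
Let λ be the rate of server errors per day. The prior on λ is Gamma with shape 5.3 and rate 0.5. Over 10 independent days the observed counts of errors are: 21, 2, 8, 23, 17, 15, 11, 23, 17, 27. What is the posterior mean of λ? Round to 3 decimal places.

Posterior mean ≈ 16.124

Total count ∑xᵢ = 164 over n = 10 days.
Gamma is conjugate to the Poisson likelihood: posterior is Gamma(shape = 5.3+164 = 169.3, rate = 0.5+10 = 10.5).
Posterior mean = shape/rate = 169.3/10.5 = 16.124.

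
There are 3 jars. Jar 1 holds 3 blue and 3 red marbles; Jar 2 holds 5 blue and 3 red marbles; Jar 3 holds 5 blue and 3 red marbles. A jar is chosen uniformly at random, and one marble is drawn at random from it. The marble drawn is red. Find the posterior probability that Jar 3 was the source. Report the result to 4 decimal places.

P(red|Jar 1) = 0.5; P(red|Jar 2) = 0.375; P(red|Jar 3) = 0.375.
Prior × likelihood for each source: 0.333333·0.5=0.1667, 0.333333·0.375=0.1250, 0.333333·0.375=0.1250. Summing gives P(red) = 0.41667.
P(Jar 3 | red) = 0.1250 / 0.41667 = 0.3000.

Posterior probability ≈ 0.3000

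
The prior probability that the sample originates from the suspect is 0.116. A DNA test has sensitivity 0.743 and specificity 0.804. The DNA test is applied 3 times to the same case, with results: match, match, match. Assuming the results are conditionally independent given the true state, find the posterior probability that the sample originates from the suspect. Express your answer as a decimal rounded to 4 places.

Posterior P(H) ≈ 0.8773

With H the event that the sample originates from the suspect, the joint likelihood of the observed sequence is P(data|H) = 0.743·0.743·0.743 = 0.41017 and P(data|¬H) = 0.196·0.196·0.196 = 0.0075295.
Bayes: P(H|data) = 0.116·0.41017 / (0.116·0.41017 + 0.884·0.0075295) = 0.047580/0.054236 = 0.8773.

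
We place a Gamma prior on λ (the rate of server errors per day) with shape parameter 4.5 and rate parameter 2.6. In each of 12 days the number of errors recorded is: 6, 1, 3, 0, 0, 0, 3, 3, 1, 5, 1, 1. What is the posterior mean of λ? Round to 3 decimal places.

Posterior mean ≈ 1.952

The Poisson likelihood adds the total count to the shape and the number of exposure periods to the rate. Here ∑xᵢ = 24 and n = 12, so shape 4.5→28.5 and rate 2.6→14.6.
E[λ | data] = 28.5/14.6 = 1.952.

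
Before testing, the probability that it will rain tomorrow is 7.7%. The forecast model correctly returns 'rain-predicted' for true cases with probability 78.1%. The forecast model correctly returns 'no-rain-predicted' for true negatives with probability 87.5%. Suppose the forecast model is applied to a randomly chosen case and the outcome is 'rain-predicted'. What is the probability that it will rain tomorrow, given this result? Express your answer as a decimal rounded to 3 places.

Let H be the event that it will rain tomorrow. P(H) = 0.077, so P(¬H) = 0.923. With E the 'rain-predicted' result, P(E|H) = 0.781 and P(E|¬H) = 0.125.
P(E) = 0.781·0.077 + 0.125·0.923 = 0.060137 + 0.11538 = 0.17551.
By Bayes' theorem, P(H|E) = 0.060137 / 0.17551 = 0.343.

P(H | E) ≈ 0.343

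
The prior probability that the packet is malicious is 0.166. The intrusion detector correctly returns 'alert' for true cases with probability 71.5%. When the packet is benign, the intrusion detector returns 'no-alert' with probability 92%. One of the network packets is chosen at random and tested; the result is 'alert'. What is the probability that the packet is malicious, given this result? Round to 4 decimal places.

Let H be the event that the packet is malicious. P(H) = 0.166, so P(¬H) = 0.834. With E the 'alert' result, P(E|H) = 0.715 and P(E|¬H) = 0.08.
P(E) = 0.715·0.166 + 0.08·0.834 = 0.11869 + 0.066720 = 0.18541.
By Bayes' theorem, P(H|E) = 0.11869 / 0.18541 = 0.6401.

P(H | E) ≈ 0.6401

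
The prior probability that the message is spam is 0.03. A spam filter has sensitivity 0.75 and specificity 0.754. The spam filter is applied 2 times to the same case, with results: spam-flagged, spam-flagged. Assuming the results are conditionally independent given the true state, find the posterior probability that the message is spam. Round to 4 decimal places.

Let H be the event that the message is spam; start with P(H) = 0.03. P('spam-flagged'|H) = 0.75, P('spam-flagged'|¬H) = 0.246.
Update on result 1 ('spam-flagged'): P(H) ← 0.75·0.0300 / (0.75·0.0300 + 0.246·0.9700) = 0.022500/0.26112 = 0.0862.
Update on result 2 ('spam-flagged'): P(H) ← 0.75·0.0862 / (0.75·0.0862 + 0.246·0.9138) = 0.064625/0.28943 = 0.2233.

Posterior P(H) ≈ 0.2233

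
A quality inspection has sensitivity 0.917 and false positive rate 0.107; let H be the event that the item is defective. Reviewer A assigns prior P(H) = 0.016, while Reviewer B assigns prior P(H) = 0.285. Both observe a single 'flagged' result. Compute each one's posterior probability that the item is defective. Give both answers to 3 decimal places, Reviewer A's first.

Reviewer A: 0.122; Reviewer B: 0.774

The likelihood ratio for a 'flagged' result is 0.917/0.107 = 8.5701.
Reviewer A: prior odds 0.016/0.984 = 0.016260; posterior odds 0.13935; posterior probability 0.122.
Reviewer B: prior odds 0.285/0.715 = 0.39860; posterior odds 3.4161; posterior probability 0.774.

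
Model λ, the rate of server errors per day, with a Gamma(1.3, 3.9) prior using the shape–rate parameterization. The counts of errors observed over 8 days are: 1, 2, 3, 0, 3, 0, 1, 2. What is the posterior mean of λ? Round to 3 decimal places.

Posterior mean ≈ 1.118

Total count ∑xᵢ = 12 over n = 8 days.
Gamma is conjugate to the Poisson likelihood: posterior is Gamma(shape = 1.3+12 = 13.3, rate = 3.9+8 = 11.9).
Posterior mean = shape/rate = 13.3/11.9 = 1.118.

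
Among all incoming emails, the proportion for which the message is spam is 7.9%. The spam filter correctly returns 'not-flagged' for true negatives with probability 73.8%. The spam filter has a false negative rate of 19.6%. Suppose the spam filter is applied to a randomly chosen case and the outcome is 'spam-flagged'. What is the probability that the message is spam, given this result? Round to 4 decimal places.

P(H | E) ≈ 0.2084

Let H be the event that the message is spam. P(H) = 0.079, so P(¬H) = 0.921. With E the 'spam-flagged' result, P(E|H) = 0.804 and P(E|¬H) = 0.262.
P(E) = 0.804·0.079 + 0.262·0.921 = 0.063516 + 0.24130 = 0.30482.
By Bayes' theorem, P(H|E) = 0.063516 / 0.30482 = 0.2084.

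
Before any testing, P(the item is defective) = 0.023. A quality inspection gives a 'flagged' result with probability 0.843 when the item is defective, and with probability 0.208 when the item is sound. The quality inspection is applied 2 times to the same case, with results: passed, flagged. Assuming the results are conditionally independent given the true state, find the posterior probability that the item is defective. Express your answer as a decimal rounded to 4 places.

Posterior P(H) ≈ 0.0186

Let H be the event that the item is defective; start with P(H) = 0.023. P('flagged'|H) = 0.843, P('flagged'|¬H) = 0.208.
Update on result 1 ('passed'): P(H) ← 0.157·0.0230 / (0.157·0.0230 + 0.792·0.9770) = 0.0036110/0.77740 = 0.0046.
Update on result 2 ('flagged'): P(H) ← 0.843·0.0046 / (0.843·0.0046 + 0.208·0.9954) = 0.0039157/0.21095 = 0.0186.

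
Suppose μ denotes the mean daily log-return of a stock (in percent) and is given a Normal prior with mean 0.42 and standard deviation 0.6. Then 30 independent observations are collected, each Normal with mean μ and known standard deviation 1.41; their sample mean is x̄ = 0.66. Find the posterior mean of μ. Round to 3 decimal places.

Prior precision 1/τ₀² = 1/0.6² = 2.77778; data precision n/σ² = 30/1.41² = 15.0898.
Posterior precision = 2.77778 + 15.0898 = 17.8676.
Posterior mean = (2.77778·0.42 + 15.0898·0.66) / 17.8676 = 0.623.

Posterior mean ≈ 0.623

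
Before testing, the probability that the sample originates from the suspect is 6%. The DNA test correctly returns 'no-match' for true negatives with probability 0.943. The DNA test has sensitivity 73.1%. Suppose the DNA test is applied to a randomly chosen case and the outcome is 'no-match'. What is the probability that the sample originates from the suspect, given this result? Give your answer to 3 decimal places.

Let H be the event that the sample originates from the suspect. P(H) = 0.06, so P(¬H) = 0.94. With E the 'no-match' result, P(E|H) = 0.269 and P(E|¬H) = 0.943.
P(E) = 0.269·0.06 + 0.943·0.94 = 0.016140 + 0.88642 = 0.90256.
By Bayes' theorem, P(H|E) = 0.016140 / 0.90256 = 0.018.

P(H | E) ≈ 0.018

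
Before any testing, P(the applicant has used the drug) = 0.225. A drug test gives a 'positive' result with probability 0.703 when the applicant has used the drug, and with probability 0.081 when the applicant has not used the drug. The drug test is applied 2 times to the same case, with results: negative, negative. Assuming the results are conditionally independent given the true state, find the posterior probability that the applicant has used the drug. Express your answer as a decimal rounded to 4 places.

With H the event that the applicant has used the drug, the joint likelihood of the observed sequence is P(data|H) = 0.297·0.297 = 0.088209 and P(data|¬H) = 0.919·0.919 = 0.84456.
Bayes: P(H|data) = 0.225·0.088209 / (0.225·0.088209 + 0.775·0.84456) = 0.019847/0.67438 = 0.0294.

Posterior P(H) ≈ 0.0294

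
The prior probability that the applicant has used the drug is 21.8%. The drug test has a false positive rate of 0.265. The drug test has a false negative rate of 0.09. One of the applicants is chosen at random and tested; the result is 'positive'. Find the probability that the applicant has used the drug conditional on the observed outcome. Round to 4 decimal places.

Let H be the event that the applicant has used the drug. P(H) = 0.218, so P(¬H) = 0.782. With E the 'positive' result, P(E|H) = 0.91 and P(E|¬H) = 0.265.
P(E) = 0.91·0.218 + 0.265·0.782 = 0.19838 + 0.20723 = 0.40561.
By Bayes' theorem, P(H|E) = 0.19838 / 0.40561 = 0.4891.

P(H | E) ≈ 0.4891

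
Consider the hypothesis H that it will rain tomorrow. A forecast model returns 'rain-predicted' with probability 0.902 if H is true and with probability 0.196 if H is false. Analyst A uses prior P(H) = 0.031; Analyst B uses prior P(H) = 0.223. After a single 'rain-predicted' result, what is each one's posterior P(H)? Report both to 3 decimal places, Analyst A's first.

Analyst A: 0.128; Analyst B: 0.569

The likelihood ratio for a 'rain-predicted' result is 0.902/0.196 = 4.6020.
Analyst A: prior odds 0.031/0.969 = 0.031992; posterior odds 0.14723; posterior probability 0.128.
Analyst B: prior odds 0.223/0.777 = 0.28700; posterior odds 1.3208; posterior probability 0.569.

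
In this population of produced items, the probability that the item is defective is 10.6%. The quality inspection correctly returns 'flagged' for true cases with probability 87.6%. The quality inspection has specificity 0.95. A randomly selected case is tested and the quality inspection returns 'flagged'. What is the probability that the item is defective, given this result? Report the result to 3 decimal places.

P(H | E) ≈ 0.675

Let H be the event that the item is defective. P(H) = 0.106, so P(¬H) = 0.894. With E the 'flagged' result, P(E|H) = 0.876 and P(E|¬H) = 0.05.
P(E) = 0.876·0.106 + 0.05·0.894 = 0.092856 + 0.044700 = 0.13756.
By Bayes' theorem, P(H|E) = 0.092856 / 0.13756 = 0.675.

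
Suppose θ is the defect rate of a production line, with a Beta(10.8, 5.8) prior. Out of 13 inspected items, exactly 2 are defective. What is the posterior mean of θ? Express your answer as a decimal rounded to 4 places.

Posterior mean ≈ 0.4324

Observing 2 successes and 11 failures updates Beta(10.8, 5.8) by adding the success and failure counts to the two shape parameters: α = 10.8+2 = 12.8, β = 5.8+11 = 16.8.
E[θ | data] = 12.8/(12.8+16.8) = 0.4324.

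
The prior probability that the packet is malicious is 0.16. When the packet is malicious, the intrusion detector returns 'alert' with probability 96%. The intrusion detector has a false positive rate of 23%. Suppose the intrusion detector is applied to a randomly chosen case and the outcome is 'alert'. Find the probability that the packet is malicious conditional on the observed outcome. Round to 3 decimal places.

Let H be the event that the packet is malicious. P(H) = 0.16, so P(¬H) = 0.84. With E the 'alert' result, P(E|H) = 0.96 and P(E|¬H) = 0.23.
P(E) = 0.96·0.16 + 0.23·0.84 = 0.15360 + 0.19320 = 0.34680.
By Bayes' theorem, P(H|E) = 0.15360 / 0.34680 = 0.443.

P(H | E) ≈ 0.443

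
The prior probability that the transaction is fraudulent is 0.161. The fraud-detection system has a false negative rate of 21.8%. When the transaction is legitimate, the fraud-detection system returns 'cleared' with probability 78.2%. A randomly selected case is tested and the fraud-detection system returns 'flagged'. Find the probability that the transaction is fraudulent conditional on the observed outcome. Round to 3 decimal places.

P(H | E) ≈ 0.408

Write H for 'the transaction is fraudulent'. Prior odds H:¬H = 0.161/0.839 = 0.19190. For the 'flagged' outcome, the likelihood ratio is 0.782/0.218 = 3.5872.
Posterior odds = 0.19190 × 3.5872 = 0.68836, so P(H|E) = 0.68836/(1+0.68836) = 0.408.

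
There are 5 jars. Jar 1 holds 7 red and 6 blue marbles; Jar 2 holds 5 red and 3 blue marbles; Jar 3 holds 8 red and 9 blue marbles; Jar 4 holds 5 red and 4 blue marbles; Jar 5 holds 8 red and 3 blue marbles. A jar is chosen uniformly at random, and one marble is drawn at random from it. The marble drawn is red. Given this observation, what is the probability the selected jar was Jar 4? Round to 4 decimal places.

P(red|Jar 1) = 0.5385; P(red|Jar 2) = 0.625; P(red|Jar 3) = 0.4706; P(red|Jar 4) = 0.5556; P(red|Jar 5) = 0.7273.
Prior × likelihood for each source: 0.2·0.5385=0.1077, 0.2·0.625=0.1250, 0.2·0.4706=0.09412, 0.2·0.5556=0.1111, 0.2·0.7273=0.1455. Summing gives P(red) = 0.58338.
P(Jar 4 | red) = 0.1111 / 0.58338 = 0.1905.

Posterior probability ≈ 0.1905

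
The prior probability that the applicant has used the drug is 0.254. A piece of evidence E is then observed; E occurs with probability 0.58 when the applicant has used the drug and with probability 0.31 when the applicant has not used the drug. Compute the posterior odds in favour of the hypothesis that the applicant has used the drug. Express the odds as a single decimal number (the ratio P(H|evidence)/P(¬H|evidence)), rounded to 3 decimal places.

Prior odds = 0.254/(1−0.254) = 0.34048. In log-odds, ln(0.34048) = -1.0774.
Add log likelihood ratio: ln(1.8710) = 0.62646.
Posterior log-odds = -0.45094, so posterior odds = exp(-0.45094) = 0.63703.

Posterior odds ≈ 0.637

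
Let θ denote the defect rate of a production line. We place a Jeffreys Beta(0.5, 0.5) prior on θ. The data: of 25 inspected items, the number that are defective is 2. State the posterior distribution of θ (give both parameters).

Observing 2 successes and 23 failures updates Beta(0.5, 0.5) by adding the success and failure counts to the two shape parameters: α = 0.5+2 = 2.5, β = 0.5+23 = 23.5.

Posterior: Beta(2.5, 23.5)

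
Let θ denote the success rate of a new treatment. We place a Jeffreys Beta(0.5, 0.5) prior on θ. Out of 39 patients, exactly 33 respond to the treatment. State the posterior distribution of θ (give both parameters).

Posterior: Beta(33.5, 6.5)

The binomial likelihood is conjugate to the Beta prior: with 33 successes and 6 failures, the posterior is Beta(0.5+33, 0.5+6) = Beta(33.5, 6.5).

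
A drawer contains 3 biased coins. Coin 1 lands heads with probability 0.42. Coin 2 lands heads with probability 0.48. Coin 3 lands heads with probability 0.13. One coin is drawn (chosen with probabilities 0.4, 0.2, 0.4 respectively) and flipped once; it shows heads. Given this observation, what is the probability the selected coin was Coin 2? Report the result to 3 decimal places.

P(heads|C1) = 0.42; P(heads|C2) = 0.48; P(heads|C3) = 0.13.
Prior × likelihood for each source: 0.4·0.42=0.1680, 0.2·0.48=0.09600, 0.4·0.13=0.05200. Summing gives P(heads) = 0.31600.
P(Coin 2 | heads) = 0.09600 / 0.31600 = 0.304.

Posterior probability ≈ 0.304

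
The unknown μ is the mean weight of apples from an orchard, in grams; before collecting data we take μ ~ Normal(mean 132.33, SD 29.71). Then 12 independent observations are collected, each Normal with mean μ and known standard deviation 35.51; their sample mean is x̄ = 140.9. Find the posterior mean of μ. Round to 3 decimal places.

Posterior mean ≈ 139.988

With known σ, the Normal prior is conjugate. Weight on the data is w = (n/σ²)/(n/σ² + 1/τ₀²) = 0.00951656/(0.00951656+0.00113291) = 0.89362.
Posterior mean = w·x̄ + (1−w)·μ₀ = 0.89362·140.9 + 0.10638·132.33 = 139.988.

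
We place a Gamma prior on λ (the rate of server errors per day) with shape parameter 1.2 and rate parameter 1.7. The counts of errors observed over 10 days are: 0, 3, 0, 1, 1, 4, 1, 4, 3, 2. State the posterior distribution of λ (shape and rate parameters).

Posterior: Gamma(shape=20.2, rate=11.7)

The Poisson likelihood adds the total count to the shape and the number of exposure periods to the rate. Here ∑xᵢ = 19 and n = 10, so shape 1.2→20.2 and rate 1.7→11.7.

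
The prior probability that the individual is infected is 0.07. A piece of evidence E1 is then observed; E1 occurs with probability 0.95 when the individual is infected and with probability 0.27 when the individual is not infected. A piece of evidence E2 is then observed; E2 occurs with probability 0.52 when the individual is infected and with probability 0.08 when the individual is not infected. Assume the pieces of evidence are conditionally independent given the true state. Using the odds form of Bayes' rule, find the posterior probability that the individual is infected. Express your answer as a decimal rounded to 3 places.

Prior odds = 0.07/(1−0.07) = 0.075269. In log-odds, ln(0.075269) = -2.5867.
Add log likelihood ratios: ln(3.5185) + ln(6.5000) = 3.1298.
Posterior log-odds = 0.54315, so posterior odds = exp(0.54315) = 1.7214. Converting, P(H|E) = 1.7214/2.7214 = 0.633.

Posterior probability ≈ 0.633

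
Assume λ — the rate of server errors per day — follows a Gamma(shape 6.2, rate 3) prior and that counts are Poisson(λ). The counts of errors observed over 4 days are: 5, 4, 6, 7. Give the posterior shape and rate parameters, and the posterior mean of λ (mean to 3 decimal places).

Posterior: Gamma(shape=28.2, rate=7); mean ≈ 4.029

Total count ∑xᵢ = 22 over n = 4 days.
Gamma is conjugate to the Poisson likelihood: posterior is Gamma(shape = 6.2+22 = 28.2, rate = 3+4 = 7).
Posterior mean = shape/rate = 28.2/7 = 4.029.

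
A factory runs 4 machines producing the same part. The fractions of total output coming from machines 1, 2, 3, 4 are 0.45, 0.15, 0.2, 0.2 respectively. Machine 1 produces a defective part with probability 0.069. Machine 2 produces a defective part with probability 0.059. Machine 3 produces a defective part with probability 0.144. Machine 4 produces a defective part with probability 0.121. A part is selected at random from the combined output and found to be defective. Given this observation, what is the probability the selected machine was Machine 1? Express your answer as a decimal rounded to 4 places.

P(defective|M1) = 0.069; P(defective|M2) = 0.059; P(defective|M3) = 0.144; P(defective|M4) = 0.121.
Prior × likelihood for each source: 0.45·0.069=0.03105, 0.15·0.059=0.008850, 0.2·0.144=0.02880, 0.2·0.121=0.02420. Summing gives P(defective) = 0.092900.
P(Machine 1 | defective) = 0.03105 / 0.092900 = 0.3342.

Posterior probability ≈ 0.3342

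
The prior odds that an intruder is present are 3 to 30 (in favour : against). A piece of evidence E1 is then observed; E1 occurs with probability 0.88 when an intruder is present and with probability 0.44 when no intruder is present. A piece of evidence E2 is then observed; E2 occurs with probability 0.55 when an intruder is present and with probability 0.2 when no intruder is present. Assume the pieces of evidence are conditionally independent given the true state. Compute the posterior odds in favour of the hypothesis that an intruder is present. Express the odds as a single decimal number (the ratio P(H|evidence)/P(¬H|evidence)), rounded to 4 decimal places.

Posterior odds ≈ 0.5500

Prior odds = 3/30 = 0.10000. In log-odds, ln(0.10000) = -2.3026.
Add log likelihood ratios: ln(2.0000) + ln(2.7500) = 1.7047.
Posterior log-odds = -0.59784, so posterior odds = exp(-0.59784) = 0.55000.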